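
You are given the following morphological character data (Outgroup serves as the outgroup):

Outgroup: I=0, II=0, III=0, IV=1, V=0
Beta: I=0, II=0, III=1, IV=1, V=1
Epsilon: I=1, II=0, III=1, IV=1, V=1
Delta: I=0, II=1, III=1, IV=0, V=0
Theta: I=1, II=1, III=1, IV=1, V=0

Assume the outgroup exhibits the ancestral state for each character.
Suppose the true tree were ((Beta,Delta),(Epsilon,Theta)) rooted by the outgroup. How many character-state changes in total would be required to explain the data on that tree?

Map each character onto ((Beta,Delta),(Epsilon,Theta)) (rooted by Outgroup) and count the minimum state changes it requires (Fitch parsimony):
I: 1; II: 2; III: 1; IV: 1; V: 2.
Total tree length = 7.

7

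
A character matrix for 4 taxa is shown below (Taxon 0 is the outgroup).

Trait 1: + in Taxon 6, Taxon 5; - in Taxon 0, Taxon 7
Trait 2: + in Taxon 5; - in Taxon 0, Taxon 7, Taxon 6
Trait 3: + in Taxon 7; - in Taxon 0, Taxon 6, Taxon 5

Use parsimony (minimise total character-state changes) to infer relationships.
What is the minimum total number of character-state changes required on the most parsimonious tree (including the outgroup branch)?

3

The outgroup has state '-' for every character, so '+' is the derived state throughout.
Only Taxon 5 and Taxon 6 show the derived state '+' for Trait 1, supporting them as a clade.
Trait 2 (derived state '+') is unique to Taxon 5 (autapomorphy; uninformative for grouping).
Trait 3: derived state '+' in Taxon 7 only — an autapomorphy, so it tells us nothing about relationships among taxa.
Most parsimonious ingroup topology: (Taxon 7,(Taxon 6,Taxon 5)).
Changes per character on this tree: Trait 1: 1; Trait 2: 1; Trait 3: 1.
Total = 3.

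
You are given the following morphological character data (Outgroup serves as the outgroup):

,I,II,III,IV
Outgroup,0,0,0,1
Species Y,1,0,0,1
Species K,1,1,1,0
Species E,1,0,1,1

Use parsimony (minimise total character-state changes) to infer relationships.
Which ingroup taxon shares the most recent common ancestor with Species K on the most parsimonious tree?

Character polarity is set by the outgroup: the derived state is whichever differs from the outgroup's state, so for IV the derived state is '0', and for the remaining characters it is '1'.
All ingroup taxa share the derived state '1' for I; it defines the ingroup but does not resolve relationships within it.
II (derived state '1') is unique to Species K (autapomorphy; uninformative for grouping).
III (derived state '1') is shared by Species E and Species K — a synapomorphy uniting that clade.
IV (derived state '0') is unique to Species K (autapomorphy; uninformative for grouping).
Most parsimonious ingroup topology: (Species Y,(Species K,Species E)).
Species K and Species E form a cherry on this tree, so they are sister taxa.

Species E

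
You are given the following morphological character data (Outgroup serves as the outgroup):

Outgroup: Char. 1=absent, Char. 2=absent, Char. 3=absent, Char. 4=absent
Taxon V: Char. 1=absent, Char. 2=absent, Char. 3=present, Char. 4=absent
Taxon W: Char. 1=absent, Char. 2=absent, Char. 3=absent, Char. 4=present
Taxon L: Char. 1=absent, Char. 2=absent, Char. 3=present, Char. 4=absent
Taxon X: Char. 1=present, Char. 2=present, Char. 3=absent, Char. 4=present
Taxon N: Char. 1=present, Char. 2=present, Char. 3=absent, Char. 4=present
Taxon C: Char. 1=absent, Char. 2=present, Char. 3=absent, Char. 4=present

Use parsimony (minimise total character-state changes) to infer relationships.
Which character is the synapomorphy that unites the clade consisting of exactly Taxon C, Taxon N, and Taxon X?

Char. 2

The outgroup has state 'absent' for every character, so 'present' is the derived state throughout.
Only Taxon N and Taxon X show the derived state 'present' for Char. 1, supporting them as a clade.
Char. 2: derived state 'present' in Taxon C, Taxon N, and Taxon X only — synapomorphy for {Taxon C, Taxon N, Taxon X}.
Only Taxon L and Taxon V show the derived state 'present' for Char. 3, supporting them as a clade.
Char. 4: derived state 'present' in Taxon C, Taxon N, Taxon W, and Taxon X only — synapomorphy for {Taxon C, Taxon N, Taxon W, Taxon X}.
Most parsimonious ingroup topology: ((Taxon V,Taxon L),(Taxon W,((Taxon X,Taxon N),Taxon C))).
The clade {Taxon C, Taxon N, Taxon X} is supported by Char. 2: its derived state 'present' occurs in exactly those taxa and in no other taxon (including the outgroup).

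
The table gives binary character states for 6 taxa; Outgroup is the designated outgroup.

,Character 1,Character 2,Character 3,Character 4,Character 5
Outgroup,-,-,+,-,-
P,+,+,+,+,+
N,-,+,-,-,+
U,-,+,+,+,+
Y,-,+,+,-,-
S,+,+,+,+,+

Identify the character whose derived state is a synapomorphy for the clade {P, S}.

Character 1

Character polarity is set by the outgroup: the derived state is whichever differs from the outgroup's state, so for Character 3 the derived state is '-', and for the remaining characters it is '+'.
Character 1: derived state '+' in P and S only — synapomorphy for {P, S}.
All ingroup taxa share the derived state '+' for Character 2; it defines the ingroup but does not resolve relationships within it.
Character 3: derived state '-' in N only — an autapomorphy, so it tells us nothing about relationships among taxa.
Only P, S, and U show the derived state '+' for Character 4, supporting them as a clade.
Only N, P, S, and U show the derived state '+' for Character 5, supporting them as a clade.
Most parsimonious ingroup topology: ((((P,S),U),N),Y).
The clade {P, S} is supported by Character 1: its derived state '+' occurs in exactly those taxa and in no other taxon (including the outgroup).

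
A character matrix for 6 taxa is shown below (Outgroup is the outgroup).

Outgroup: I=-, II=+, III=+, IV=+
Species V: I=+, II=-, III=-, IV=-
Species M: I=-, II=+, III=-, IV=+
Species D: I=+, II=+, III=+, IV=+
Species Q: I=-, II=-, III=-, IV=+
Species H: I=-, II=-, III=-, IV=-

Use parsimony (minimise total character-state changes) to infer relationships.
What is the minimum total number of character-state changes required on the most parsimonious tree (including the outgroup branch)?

5

Character polarity is set by the outgroup: the derived state is whichever differs from the outgroup's state, so for II, III, IV the derived state is '-', and for the remaining characters it is '+'.
I groups Species D and Species V, which is incompatible with the clades supported by the remaining characters; treating it as convergent (homoplasy) costs fewer steps than any alternative tree.
Only Species H, Species Q, and Species V show the derived state '-' for II, supporting them as a clade.
III: derived state '-' in Species H, Species M, Species Q, and Species V only — synapomorphy for {Species H, Species M, Species Q, Species V}.
Only Species H and Species V show the derived state '-' for IV, supporting them as a clade.
Most parsimonious ingroup topology: ((((Species V,Species H),Species Q),Species M),Species D).
Changes per character on this tree: I: 2; II: 1; III: 1; IV: 1.
Total = 5.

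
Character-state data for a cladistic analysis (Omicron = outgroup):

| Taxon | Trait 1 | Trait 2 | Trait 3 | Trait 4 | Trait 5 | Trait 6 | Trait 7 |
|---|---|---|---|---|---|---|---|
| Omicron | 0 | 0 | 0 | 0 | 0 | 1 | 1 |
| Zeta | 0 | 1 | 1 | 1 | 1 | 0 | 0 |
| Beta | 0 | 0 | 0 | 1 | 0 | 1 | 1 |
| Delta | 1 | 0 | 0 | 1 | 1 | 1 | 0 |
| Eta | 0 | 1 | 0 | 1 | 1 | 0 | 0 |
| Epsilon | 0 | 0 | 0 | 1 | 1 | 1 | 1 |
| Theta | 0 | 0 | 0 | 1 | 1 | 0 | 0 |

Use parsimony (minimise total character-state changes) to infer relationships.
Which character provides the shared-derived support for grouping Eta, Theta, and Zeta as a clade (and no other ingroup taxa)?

Trait 6

Character polarity is set by the outgroup: the derived state is whichever differs from the outgroup's state, so for Trait 6, Trait 7 the derived state is '0', and for the remaining characters it is '1'.
Trait 1: derived state '1' in Delta only — an autapomorphy, so it tells us nothing about relationships among taxa.
Only Eta and Zeta show the derived state '1' for Trait 2, supporting them as a clade.
Trait 3 (derived state '1') is unique to Zeta (autapomorphy; uninformative for grouping).
Trait 4 (derived state '1') is shared by all ingroup taxa — unites the whole ingroup.
Only Delta, Epsilon, Eta, Theta, and Zeta show the derived state '1' for Trait 5, supporting them as a clade.
Only Eta, Theta, and Zeta show the derived state '0' for Trait 6, supporting them as a clade.
Only Delta, Eta, Theta, and Zeta show the derived state '0' for Trait 7, supporting them as a clade.
Most parsimonious ingroup topology: (((((Zeta,Eta),Theta),Delta),Epsilon),Beta).
The clade {Eta, Theta, Zeta} is supported by Trait 6: its derived state '0' occurs in exactly those taxa and in no other taxon (including the outgroup).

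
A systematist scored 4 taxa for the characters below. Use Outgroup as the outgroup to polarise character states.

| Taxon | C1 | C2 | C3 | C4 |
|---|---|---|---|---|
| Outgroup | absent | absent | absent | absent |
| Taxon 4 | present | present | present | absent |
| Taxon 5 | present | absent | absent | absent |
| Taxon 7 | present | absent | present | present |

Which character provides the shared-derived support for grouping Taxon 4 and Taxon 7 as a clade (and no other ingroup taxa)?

The outgroup has state 'absent' for every character, so 'present' is the derived state throughout.
C1 (derived state 'present') is shared by all ingroup taxa — unites the whole ingroup.
C2 (derived state 'present') is unique to Taxon 4 (autapomorphy; uninformative for grouping).
C3: derived state 'present' in Taxon 4 and Taxon 7 only — synapomorphy for {Taxon 4, Taxon 7}.
C4: derived state 'present' in Taxon 7 only — an autapomorphy, so it tells us nothing about relationships among taxa.
Most parsimonious ingroup topology: ((Taxon 4,Taxon 7),Taxon 5).
The clade {Taxon 4, Taxon 7} is supported by C3: its derived state 'present' occurs in exactly those taxa and in no other taxon (including the outgroup).

C3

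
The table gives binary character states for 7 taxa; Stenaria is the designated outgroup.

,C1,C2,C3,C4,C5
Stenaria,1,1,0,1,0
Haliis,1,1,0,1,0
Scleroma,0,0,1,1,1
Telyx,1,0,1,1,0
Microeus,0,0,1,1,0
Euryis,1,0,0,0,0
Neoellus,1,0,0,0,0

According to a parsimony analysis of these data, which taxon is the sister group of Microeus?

Character polarity is set by the outgroup: the derived state is whichever differs from the outgroup's state, so for C1, C2, C4 the derived state is '0', and for the remaining characters it is '1'.
C1: derived state '0' in Microeus and Scleroma only — synapomorphy for {Microeus, Scleroma}.
C2: derived state '0' in Euryis, Microeus, Neoellus, Scleroma, and Telyx only — synapomorphy for {Euryis, Microeus, Neoellus, Scleroma, Telyx}.
C3: derived state '1' in Microeus, Scleroma, and Telyx only — synapomorphy for {Microeus, Scleroma, Telyx}.
C4: derived state '0' in Euryis and Neoellus only — synapomorphy for {Euryis, Neoellus}.
C5 (derived state '1') is unique to Scleroma (autapomorphy; uninformative for grouping).
Most parsimonious ingroup topology: (Haliis,(((Scleroma,Microeus),Telyx),(Euryis,Neoellus))).
Microeus and Scleroma form a cherry on this tree, so they are sister taxa.

Scleroma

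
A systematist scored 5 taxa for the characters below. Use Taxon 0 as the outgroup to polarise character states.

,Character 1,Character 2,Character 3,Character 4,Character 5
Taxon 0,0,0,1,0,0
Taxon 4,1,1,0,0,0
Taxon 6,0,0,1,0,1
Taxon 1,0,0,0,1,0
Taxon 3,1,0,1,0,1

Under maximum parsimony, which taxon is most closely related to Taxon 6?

Character polarity is set by the outgroup: the derived state is whichever differs from the outgroup's state, so for Character 3 the derived state is '0', and for the remaining characters it is '1'.
Character 1 (state '1') occurs in Taxon 3 and Taxon 4 but conflicts with the nesting implied by the other characters — most parsimoniously interpreted as homoplasy.
Character 2 (derived state '1') is unique to Taxon 4 (autapomorphy; uninformative for grouping).
Character 3: derived state '0' in Taxon 1 and Taxon 4 only — synapomorphy for {Taxon 1, Taxon 4}.
Character 4 (derived state '1') is unique to Taxon 1 (autapomorphy; uninformative for grouping).
Character 5: derived state '1' in Taxon 3 and Taxon 6 only — synapomorphy for {Taxon 3, Taxon 6}.
Most parsimonious ingroup topology: ((Taxon 4,Taxon 1),(Taxon 6,Taxon 3)).
Taxon 6 and Taxon 3 form a cherry on this tree, so they are sister taxa.

Taxon 3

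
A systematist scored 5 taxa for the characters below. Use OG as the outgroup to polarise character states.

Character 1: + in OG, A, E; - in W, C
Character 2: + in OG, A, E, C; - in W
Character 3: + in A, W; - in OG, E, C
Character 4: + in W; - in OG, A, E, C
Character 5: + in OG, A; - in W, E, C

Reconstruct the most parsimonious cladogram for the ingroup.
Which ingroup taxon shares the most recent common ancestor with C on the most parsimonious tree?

W

Character polarity is set by the outgroup: the derived state is whichever differs from the outgroup's state, so for Character 1, Character 2, Character 5 the derived state is '-', and for the remaining characters it is '+'.
Only C and W show the derived state '-' for Character 1, supporting them as a clade.
Character 2 (derived state '-') is unique to W (autapomorphy; uninformative for grouping).
Character 3 (state '+') occurs in A and W but conflicts with the nesting implied by the other characters — most parsimoniously interpreted as homoplasy.
Character 4 (derived state '+') is unique to W (autapomorphy; uninformative for grouping).
Only C, E, and W show the derived state '-' for Character 5, supporting them as a clade.
Most parsimonious ingroup topology: (A,((W,C),E)).
C and W form a cherry on this tree, so they are sister taxa.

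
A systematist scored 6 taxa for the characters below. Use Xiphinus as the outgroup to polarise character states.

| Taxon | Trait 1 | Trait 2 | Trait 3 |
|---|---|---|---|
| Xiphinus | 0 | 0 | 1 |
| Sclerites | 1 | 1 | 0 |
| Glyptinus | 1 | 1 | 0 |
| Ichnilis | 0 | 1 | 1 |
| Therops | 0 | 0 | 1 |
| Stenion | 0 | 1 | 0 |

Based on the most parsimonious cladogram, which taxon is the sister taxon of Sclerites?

Character polarity is set by the outgroup: the derived state is whichever differs from the outgroup's state, so for Trait 3 the derived state is '0', and for the remaining characters it is '1'.
Trait 1: derived state '1' in Glyptinus and Sclerites only — synapomorphy for {Glyptinus, Sclerites}.
Only Glyptinus, Ichnilis, Sclerites, and Stenion show the derived state '1' for Trait 2, supporting them as a clade.
Trait 3: derived state '0' in Glyptinus, Sclerites, and Stenion only — synapomorphy for {Glyptinus, Sclerites, Stenion}.
Most parsimonious ingroup topology: ((((Sclerites,Glyptinus),Stenion),Ichnilis),Therops).
Sclerites and Glyptinus form a cherry on this tree, so they are sister taxa.

Glyptinus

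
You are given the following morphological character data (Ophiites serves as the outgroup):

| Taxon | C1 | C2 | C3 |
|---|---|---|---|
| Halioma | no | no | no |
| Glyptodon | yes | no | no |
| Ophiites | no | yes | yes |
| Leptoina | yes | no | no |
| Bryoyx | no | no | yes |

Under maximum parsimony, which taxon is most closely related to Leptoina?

Glyptodon

Character polarity is set by the outgroup: the derived state is whichever differs from the outgroup's state, so for C2, C3 the derived state is 'no', and for the remaining characters it is 'yes'.
Only Glyptodon and Leptoina show the derived state 'yes' for C1, supporting them as a clade.
All ingroup taxa share the derived state 'no' for C2; it defines the ingroup but does not resolve relationships within it.
C3 (derived state 'no') is shared by Glyptodon, Halioma, and Leptoina — a synapomorphy uniting that clade.
Most parsimonious ingroup topology: ((Halioma,(Glyptodon,Leptoina)),Bryoyx).
Leptoina and Glyptodon form a cherry on this tree, so they are sister taxa.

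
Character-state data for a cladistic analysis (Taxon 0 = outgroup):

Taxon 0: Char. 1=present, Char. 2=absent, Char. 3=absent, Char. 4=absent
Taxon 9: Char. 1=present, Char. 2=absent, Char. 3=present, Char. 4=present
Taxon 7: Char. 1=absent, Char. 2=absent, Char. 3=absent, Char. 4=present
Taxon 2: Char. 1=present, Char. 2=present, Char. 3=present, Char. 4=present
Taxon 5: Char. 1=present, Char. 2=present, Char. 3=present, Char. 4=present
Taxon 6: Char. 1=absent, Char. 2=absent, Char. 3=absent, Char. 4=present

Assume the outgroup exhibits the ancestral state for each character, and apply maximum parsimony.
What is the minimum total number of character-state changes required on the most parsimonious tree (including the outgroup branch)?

Character polarity is set by the outgroup: the derived state is whichever differs from the outgroup's state, so for Char. 1 the derived state is 'absent', and for the remaining characters it is 'present'.
Char. 1: derived state 'absent' in Taxon 6 and Taxon 7 only — synapomorphy for {Taxon 6, Taxon 7}.
Char. 2: derived state 'present' in Taxon 2 and Taxon 5 only — synapomorphy for {Taxon 2, Taxon 5}.
Char. 3: derived state 'present' in Taxon 2, Taxon 5, and Taxon 9 only — synapomorphy for {Taxon 2, Taxon 5, Taxon 9}.
Char. 4 (derived state 'present') is shared by all ingroup taxa — unites the whole ingroup.
Most parsimonious ingroup topology: ((Taxon 9,(Taxon 2,Taxon 5)),(Taxon 7,Taxon 6)).
Changes per character on this tree: Char. 1: 1; Char. 2: 1; Char. 3: 1; Char. 4: 1.
Total = 4.

4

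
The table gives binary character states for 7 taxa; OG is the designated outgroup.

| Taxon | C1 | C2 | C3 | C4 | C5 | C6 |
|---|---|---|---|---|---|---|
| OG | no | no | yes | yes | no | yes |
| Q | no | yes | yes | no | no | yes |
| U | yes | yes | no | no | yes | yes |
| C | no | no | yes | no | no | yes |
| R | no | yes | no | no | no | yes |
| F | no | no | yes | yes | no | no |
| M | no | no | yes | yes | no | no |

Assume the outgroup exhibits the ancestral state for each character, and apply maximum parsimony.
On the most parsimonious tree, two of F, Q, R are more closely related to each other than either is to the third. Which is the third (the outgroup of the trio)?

F

Character polarity is set by the outgroup: the derived state is whichever differs from the outgroup's state, so for C3, C4, C6 the derived state is 'no', and for the remaining characters it is 'yes'.
C1 (derived state 'yes') is unique to U (autapomorphy; uninformative for grouping).
C2: derived state 'yes' in Q, R, and U only — synapomorphy for {Q, R, U}.
Only R and U show the derived state 'no' for C3, supporting them as a clade.
C4: derived state 'no' in C, Q, R, and U only — synapomorphy for {C, Q, R, U}.
C5: derived state 'yes' in U only — an autapomorphy, so it tells us nothing about relationships among taxa.
Only F and M show the derived state 'no' for C6, supporting them as a clade.
Most parsimonious ingroup topology: (((Q,(U,R)),C),(F,M)).
R and Q share a more recent common ancestor with each other than either does with F, so F is the least closely related of the three.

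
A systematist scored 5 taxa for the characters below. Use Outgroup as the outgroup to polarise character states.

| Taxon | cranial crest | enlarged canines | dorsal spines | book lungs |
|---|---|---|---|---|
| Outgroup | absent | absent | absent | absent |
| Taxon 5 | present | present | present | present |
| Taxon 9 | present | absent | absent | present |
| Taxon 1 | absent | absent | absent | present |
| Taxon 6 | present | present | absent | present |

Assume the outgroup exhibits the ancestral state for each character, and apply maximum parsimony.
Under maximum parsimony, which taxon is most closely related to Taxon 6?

Taxon 5

The outgroup has state 'absent' for every character, so 'present' is the derived state throughout.
Only Taxon 5, Taxon 6, and Taxon 9 show the derived state 'present' for cranial crest, supporting them as a clade.
Only Taxon 5 and Taxon 6 show the derived state 'present' for enlarged canines, supporting them as a clade.
dorsal spines: derived state 'present' in Taxon 5 only — an autapomorphy, so it tells us nothing about relationships among taxa.
All ingroup taxa share the derived state 'present' for book lungs; it defines the ingroup but does not resolve relationships within it.
Most parsimonious ingroup topology: (((Taxon 5,Taxon 6),Taxon 9),Taxon 1).
Taxon 6 and Taxon 5 form a cherry on this tree, so they are sister taxa.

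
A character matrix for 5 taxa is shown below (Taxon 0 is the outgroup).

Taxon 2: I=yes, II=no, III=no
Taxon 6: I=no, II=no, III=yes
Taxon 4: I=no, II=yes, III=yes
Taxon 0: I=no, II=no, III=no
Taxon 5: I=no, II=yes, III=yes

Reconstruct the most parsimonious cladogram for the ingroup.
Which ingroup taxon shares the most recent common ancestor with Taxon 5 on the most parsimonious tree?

The outgroup has state 'no' for every character, so 'yes' is the derived state throughout.
I (derived state 'yes') is unique to Taxon 2 (autapomorphy; uninformative for grouping).
Only Taxon 4 and Taxon 5 show the derived state 'yes' for II, supporting them as a clade.
Only Taxon 4, Taxon 5, and Taxon 6 show the derived state 'yes' for III, supporting them as a clade.
Most parsimonious ingroup topology: (Taxon 2,((Taxon 4,Taxon 5),Taxon 6)).
Taxon 5 and Taxon 4 form a cherry on this tree, so they are sister taxa.

Taxon 4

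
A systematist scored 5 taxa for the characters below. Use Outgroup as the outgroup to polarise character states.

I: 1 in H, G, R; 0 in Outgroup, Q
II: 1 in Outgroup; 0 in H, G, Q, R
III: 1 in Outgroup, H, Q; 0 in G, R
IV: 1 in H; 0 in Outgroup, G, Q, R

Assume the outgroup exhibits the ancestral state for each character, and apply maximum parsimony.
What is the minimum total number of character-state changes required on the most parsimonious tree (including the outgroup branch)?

Character polarity is set by the outgroup: the derived state is whichever differs from the outgroup's state, so for II, III the derived state is '0', and for the remaining characters it is '1'.
Only G, H, and R show the derived state '1' for I, supporting them as a clade.
II (derived state '0') is shared by all ingroup taxa — unites the whole ingroup.
Only G and R show the derived state '0' for III, supporting them as a clade.
IV (derived state '1') is unique to H (autapomorphy; uninformative for grouping).
Most parsimonious ingroup topology: ((H,(G,R)),Q).
Changes per character on this tree: I: 1; II: 1; III: 1; IV: 1.
Total = 4.

4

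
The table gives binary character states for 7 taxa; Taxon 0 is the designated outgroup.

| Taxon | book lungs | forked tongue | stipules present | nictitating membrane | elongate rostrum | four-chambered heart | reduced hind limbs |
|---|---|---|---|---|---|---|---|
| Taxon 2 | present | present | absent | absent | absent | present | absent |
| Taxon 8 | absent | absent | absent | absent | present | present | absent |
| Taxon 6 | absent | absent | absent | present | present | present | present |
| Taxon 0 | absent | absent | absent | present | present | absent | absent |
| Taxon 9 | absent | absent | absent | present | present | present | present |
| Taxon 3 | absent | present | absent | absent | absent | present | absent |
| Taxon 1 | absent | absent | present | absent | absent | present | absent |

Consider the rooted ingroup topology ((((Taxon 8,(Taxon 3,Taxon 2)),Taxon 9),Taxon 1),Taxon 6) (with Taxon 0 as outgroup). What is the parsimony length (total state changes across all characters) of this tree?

Map each character onto ((((Taxon 8,(Taxon 3,Taxon 2)),Taxon 9),Taxon 1),Taxon 6) (rooted by Taxon 0) and count the minimum state changes it requires (Fitch parsimony):
book lungs: 1; forked tongue: 1; stipules present: 1; nictitating membrane: 2; elongate rostrum: 2; four-chambered heart: 1; reduced hind limbs: 2.
Total tree length = 10.

10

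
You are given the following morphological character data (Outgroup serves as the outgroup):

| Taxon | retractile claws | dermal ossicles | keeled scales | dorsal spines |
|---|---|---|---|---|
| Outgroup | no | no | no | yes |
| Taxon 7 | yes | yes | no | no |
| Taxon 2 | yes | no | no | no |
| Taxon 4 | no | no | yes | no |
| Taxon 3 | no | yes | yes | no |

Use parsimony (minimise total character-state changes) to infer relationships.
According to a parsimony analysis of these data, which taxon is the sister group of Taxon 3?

Character polarity is set by the outgroup: the derived state is whichever differs from the outgroup's state, so for dorsal spines the derived state is 'no', and for the remaining characters it is 'yes'.
retractile claws: derived state 'yes' in Taxon 2 and Taxon 7 only — synapomorphy for {Taxon 2, Taxon 7}.
dermal ossicles (state 'yes') occurs in Taxon 3 and Taxon 7 but conflicts with the nesting implied by the other characters — most parsimoniously interpreted as homoplasy.
keeled scales (derived state 'yes') is shared by Taxon 3 and Taxon 4 — a synapomorphy uniting that clade.
All ingroup taxa share the derived state 'no' for dorsal spines; it defines the ingroup but does not resolve relationships within it.
Most parsimonious ingroup topology: ((Taxon 7,Taxon 2),(Taxon 4,Taxon 3)).
Taxon 3 and Taxon 4 form a cherry on this tree, so they are sister taxa.

Taxon 4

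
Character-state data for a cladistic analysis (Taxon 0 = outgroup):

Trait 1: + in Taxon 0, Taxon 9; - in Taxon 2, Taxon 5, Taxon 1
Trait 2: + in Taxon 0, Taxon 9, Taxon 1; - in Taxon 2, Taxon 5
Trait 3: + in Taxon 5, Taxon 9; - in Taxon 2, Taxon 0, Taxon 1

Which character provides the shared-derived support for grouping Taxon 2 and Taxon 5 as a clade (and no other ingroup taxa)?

Trait 2

Character polarity is set by the outgroup: the derived state is whichever differs from the outgroup's state, so for Trait 1, Trait 2 the derived state is '-', and for the remaining characters it is '+'.
Only Taxon 1, Taxon 2, and Taxon 5 show the derived state '-' for Trait 1, supporting them as a clade.
Only Taxon 2 and Taxon 5 show the derived state '-' for Trait 2, supporting them as a clade.
Trait 3 groups Taxon 5 and Taxon 9, which is incompatible with the clades supported by the remaining characters; treating it as convergent (homoplasy) costs fewer steps than any alternative tree.
Most parsimonious ingroup topology: (((Taxon 5,Taxon 2),Taxon 1),Taxon 9).
The clade {Taxon 2, Taxon 5} is supported by Trait 2: its derived state '-' occurs in exactly those taxa and in no other taxon (including the outgroup).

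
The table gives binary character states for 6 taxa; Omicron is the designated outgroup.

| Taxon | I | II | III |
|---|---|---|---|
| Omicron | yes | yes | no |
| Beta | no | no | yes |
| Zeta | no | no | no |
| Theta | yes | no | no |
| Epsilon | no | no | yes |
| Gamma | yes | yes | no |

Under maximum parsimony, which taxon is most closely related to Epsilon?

Beta

Character polarity is set by the outgroup: the derived state is whichever differs from the outgroup's state, so for I, II the derived state is 'no', and for the remaining characters it is 'yes'.
I (derived state 'no') is shared by Beta, Epsilon, and Zeta — a synapomorphy uniting that clade.
Only Beta, Epsilon, Theta, and Zeta show the derived state 'no' for II, supporting them as a clade.
III: derived state 'yes' in Beta and Epsilon only — synapomorphy for {Beta, Epsilon}.
Most parsimonious ingroup topology: ((((Beta,Epsilon),Zeta),Theta),Gamma).
Epsilon and Beta form a cherry on this tree, so they are sister taxa.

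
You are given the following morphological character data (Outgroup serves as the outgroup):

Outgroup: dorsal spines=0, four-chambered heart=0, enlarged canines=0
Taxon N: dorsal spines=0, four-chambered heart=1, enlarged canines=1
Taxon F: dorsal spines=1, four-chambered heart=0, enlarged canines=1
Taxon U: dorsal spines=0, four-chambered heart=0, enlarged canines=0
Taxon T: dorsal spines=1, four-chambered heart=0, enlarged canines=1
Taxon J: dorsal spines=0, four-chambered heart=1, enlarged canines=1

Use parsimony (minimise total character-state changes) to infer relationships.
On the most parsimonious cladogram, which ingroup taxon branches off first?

Taxon U

The outgroup has state '0' for every character, so '1' is the derived state throughout.
dorsal spines: derived state '1' in Taxon F and Taxon T only — synapomorphy for {Taxon F, Taxon T}.
Only Taxon J and Taxon N show the derived state '1' for four-chambered heart, supporting them as a clade.
enlarged canines (derived state '1') is shared by Taxon F, Taxon J, Taxon N, and Taxon T — a synapomorphy uniting that clade.
Most parsimonious ingroup topology: (((Taxon N,Taxon J),(Taxon F,Taxon T)),Taxon U).
Taxon U is sister to the clade containing all other ingroup taxa, so it is the earliest-diverging (most basal) ingroup lineage.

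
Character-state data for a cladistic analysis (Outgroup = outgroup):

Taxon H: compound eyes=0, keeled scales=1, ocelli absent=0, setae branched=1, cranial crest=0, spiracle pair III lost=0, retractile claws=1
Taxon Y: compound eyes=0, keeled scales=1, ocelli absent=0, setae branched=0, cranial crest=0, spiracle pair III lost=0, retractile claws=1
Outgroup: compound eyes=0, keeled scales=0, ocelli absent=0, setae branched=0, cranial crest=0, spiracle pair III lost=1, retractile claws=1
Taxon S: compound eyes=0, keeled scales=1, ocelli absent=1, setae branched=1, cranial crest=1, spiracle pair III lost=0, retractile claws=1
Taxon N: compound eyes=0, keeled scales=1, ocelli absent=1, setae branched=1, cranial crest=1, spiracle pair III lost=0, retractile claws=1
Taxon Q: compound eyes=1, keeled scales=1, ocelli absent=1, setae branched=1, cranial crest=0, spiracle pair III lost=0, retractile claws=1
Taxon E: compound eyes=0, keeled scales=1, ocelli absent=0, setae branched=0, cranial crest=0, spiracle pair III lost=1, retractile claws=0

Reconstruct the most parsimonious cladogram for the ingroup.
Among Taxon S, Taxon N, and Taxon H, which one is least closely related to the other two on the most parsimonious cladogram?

Character polarity is set by the outgroup: the derived state is whichever differs from the outgroup's state, so for spiracle pair III lost, retractile claws the derived state is '0', and for the remaining characters it is '1'.
compound eyes (derived state '1') is unique to Taxon Q (autapomorphy; uninformative for grouping).
keeled scales (derived state '1') is shared by all ingroup taxa — unites the whole ingroup.
ocelli absent: derived state '1' in Taxon N, Taxon Q, and Taxon S only — synapomorphy for {Taxon N, Taxon Q, Taxon S}.
setae branched: derived state '1' in Taxon H, Taxon N, Taxon Q, and Taxon S only — synapomorphy for {Taxon H, Taxon N, Taxon Q, Taxon S}.
Only Taxon N and Taxon S show the derived state '1' for cranial crest, supporting them as a clade.
Only Taxon H, Taxon N, Taxon Q, Taxon S, and Taxon Y show the derived state '0' for spiracle pair III lost, supporting them as a clade.
retractile claws (derived state '0') is unique to Taxon E (autapomorphy; uninformative for grouping).
Most parsimonious ingroup topology: (((((Taxon S,Taxon N),Taxon Q),Taxon H),Taxon Y),Taxon E).
Taxon N and Taxon S share a more recent common ancestor with each other than either does with Taxon H, so Taxon H is the least closely related of the three.

Taxon H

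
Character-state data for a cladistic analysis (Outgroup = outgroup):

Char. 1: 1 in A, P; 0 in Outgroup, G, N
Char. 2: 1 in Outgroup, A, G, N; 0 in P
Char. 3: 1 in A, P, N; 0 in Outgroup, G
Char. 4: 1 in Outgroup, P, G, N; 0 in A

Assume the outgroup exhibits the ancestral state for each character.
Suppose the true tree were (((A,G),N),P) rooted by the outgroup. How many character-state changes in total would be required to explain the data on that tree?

Map each character onto (((A,G),N),P) (rooted by Outgroup) and count the minimum state changes it requires (Fitch parsimony):
Char. 1: 2; Char. 2: 1; Char. 3: 2; Char. 4: 1.
Total tree length = 6.

6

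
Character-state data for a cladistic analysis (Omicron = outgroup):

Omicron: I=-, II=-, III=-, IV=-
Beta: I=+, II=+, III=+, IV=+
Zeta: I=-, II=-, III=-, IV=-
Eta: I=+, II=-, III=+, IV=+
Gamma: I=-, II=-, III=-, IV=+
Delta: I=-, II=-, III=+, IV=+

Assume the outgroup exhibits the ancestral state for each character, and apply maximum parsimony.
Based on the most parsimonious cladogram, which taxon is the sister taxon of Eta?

Beta

The outgroup has state '-' for every character, so '+' is the derived state throughout.
I: derived state '+' in Beta and Eta only — synapomorphy for {Beta, Eta}.
II (derived state '+') is unique to Beta (autapomorphy; uninformative for grouping).
Only Beta, Delta, and Eta show the derived state '+' for III, supporting them as a clade.
IV (derived state '+') is shared by Beta, Delta, Eta, and Gamma — a synapomorphy uniting that clade.
Most parsimonious ingroup topology: ((((Beta,Eta),Delta),Gamma),Zeta).
Eta and Beta form a cherry on this tree, so they are sister taxa.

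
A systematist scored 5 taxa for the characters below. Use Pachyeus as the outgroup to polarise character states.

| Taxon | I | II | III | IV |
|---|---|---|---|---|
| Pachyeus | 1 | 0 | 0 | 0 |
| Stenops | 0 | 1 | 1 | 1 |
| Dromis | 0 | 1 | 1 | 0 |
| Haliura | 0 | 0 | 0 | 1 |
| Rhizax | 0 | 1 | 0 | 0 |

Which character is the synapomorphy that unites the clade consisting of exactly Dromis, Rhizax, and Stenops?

Character polarity is set by the outgroup: the derived state is whichever differs from the outgroup's state, so for I the derived state is '0', and for the remaining characters it is '1'.
All ingroup taxa share the derived state '0' for I; it defines the ingroup but does not resolve relationships within it.
II (derived state '1') is shared by Dromis, Rhizax, and Stenops — a synapomorphy uniting that clade.
III: derived state '1' in Dromis and Stenops only — synapomorphy for {Dromis, Stenops}.
IV groups Haliura and Stenops, which is incompatible with the clades supported by the remaining characters; treating it as convergent (homoplasy) costs fewer steps than any alternative tree.
Most parsimonious ingroup topology: (((Stenops,Dromis),Rhizax),Haliura).
The clade {Dromis, Rhizax, Stenops} is supported by II: its derived state '1' occurs in exactly those taxa and in no other taxon (including the outgroup).

II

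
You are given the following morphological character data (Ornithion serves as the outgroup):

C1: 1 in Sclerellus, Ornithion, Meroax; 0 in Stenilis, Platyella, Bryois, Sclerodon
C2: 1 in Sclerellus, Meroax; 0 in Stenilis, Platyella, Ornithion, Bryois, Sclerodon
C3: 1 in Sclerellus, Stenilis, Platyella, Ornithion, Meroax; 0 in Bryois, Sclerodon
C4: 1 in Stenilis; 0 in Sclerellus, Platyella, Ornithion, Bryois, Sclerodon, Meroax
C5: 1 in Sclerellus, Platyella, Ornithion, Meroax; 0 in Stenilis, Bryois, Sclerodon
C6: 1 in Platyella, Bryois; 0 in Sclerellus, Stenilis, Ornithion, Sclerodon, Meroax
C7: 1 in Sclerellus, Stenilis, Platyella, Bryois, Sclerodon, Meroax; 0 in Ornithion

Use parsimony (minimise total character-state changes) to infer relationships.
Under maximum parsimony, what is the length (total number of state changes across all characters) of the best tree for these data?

Character polarity is set by the outgroup: the derived state is whichever differs from the outgroup's state, so for C1, C3, C5 the derived state is '0', and for the remaining characters it is '1'.
Only Bryois, Platyella, Sclerodon, and Stenilis show the derived state '0' for C1, supporting them as a clade.
Only Meroax and Sclerellus show the derived state '1' for C2, supporting them as a clade.
Only Bryois and Sclerodon show the derived state '0' for C3, supporting them as a clade.
C4 (derived state '1') is unique to Stenilis (autapomorphy; uninformative for grouping).
C5: derived state '0' in Bryois, Sclerodon, and Stenilis only — synapomorphy for {Bryois, Sclerodon, Stenilis}.
C6 (state '1') occurs in Bryois and Platyella but conflicts with the nesting implied by the other characters — most parsimoniously interpreted as homoplasy.
All ingroup taxa share the derived state '1' for C7; it defines the ingroup but does not resolve relationships within it.
Most parsimonious ingroup topology: ((Meroax,Sclerellus),(((Sclerodon,Bryois),Stenilis),Platyella)).
Changes per character on this tree: C1: 1; C2: 1; C3: 1; C4: 1; C5: 1; C6: 2; C7: 1.
Total = 8.

8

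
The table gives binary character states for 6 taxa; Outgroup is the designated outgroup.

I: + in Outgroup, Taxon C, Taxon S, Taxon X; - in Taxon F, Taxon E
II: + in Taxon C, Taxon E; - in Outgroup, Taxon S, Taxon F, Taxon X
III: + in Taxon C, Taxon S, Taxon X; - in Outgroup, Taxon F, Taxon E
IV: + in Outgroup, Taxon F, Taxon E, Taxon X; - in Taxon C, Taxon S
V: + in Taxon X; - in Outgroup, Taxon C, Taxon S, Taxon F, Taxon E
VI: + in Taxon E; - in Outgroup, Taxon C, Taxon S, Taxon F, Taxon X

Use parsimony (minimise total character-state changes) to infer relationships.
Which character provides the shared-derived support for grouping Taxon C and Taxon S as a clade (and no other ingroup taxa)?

Character polarity is set by the outgroup: the derived state is whichever differs from the outgroup's state, so for I, IV the derived state is '-', and for the remaining characters it is '+'.
I (derived state '-') is shared by Taxon E and Taxon F — a synapomorphy uniting that clade.
II (state '+') occurs in Taxon C and Taxon E but conflicts with the nesting implied by the other characters — most parsimoniously interpreted as homoplasy.
III (derived state '+') is shared by Taxon C, Taxon S, and Taxon X — a synapomorphy uniting that clade.
IV: derived state '-' in Taxon C and Taxon S only — synapomorphy for {Taxon C, Taxon S}.
V: derived state '+' in Taxon X only — an autapomorphy, so it tells us nothing about relationships among taxa.
VI: derived state '+' in Taxon E only — an autapomorphy, so it tells us nothing about relationships among taxa.
Most parsimonious ingroup topology: (((Taxon C,Taxon S),Taxon X),(Taxon F,Taxon E)).
The clade {Taxon C, Taxon S} is supported by IV: its derived state '-' occurs in exactly those taxa and in no other taxon (including the outgroup).

IV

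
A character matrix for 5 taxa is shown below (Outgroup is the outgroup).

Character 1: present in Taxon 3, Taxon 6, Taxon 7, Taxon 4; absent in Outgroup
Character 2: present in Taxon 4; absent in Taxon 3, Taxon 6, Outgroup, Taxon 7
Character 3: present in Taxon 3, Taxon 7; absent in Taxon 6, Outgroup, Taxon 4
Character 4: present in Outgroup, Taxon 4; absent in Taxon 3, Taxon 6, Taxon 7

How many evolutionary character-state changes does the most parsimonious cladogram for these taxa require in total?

Character polarity is set by the outgroup: the derived state is whichever differs from the outgroup's state, so for Character 4 the derived state is 'absent', and for the remaining characters it is 'present'.
Character 1 (derived state 'present') is shared by all ingroup taxa — unites the whole ingroup.
Character 2 (derived state 'present') is unique to Taxon 4 (autapomorphy; uninformative for grouping).
Character 3 (derived state 'present') is shared by Taxon 3 and Taxon 7 — a synapomorphy uniting that clade.
Character 4: derived state 'absent' in Taxon 3, Taxon 6, and Taxon 7 only — synapomorphy for {Taxon 3, Taxon 6, Taxon 7}.
Most parsimonious ingroup topology: (((Taxon 3,Taxon 7),Taxon 6),Taxon 4).
Changes per character on this tree: Character 1: 1; Character 2: 1; Character 3: 1; Character 4: 1.
Total = 4.

4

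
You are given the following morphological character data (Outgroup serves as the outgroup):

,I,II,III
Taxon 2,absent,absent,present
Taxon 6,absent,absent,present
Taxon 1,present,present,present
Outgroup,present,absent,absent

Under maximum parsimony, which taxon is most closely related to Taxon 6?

Character polarity is set by the outgroup: the derived state is whichever differs from the outgroup's state, so for I the derived state is 'absent', and for the remaining characters it is 'present'.
I (derived state 'absent') is shared by Taxon 2 and Taxon 6 — a synapomorphy uniting that clade.
II: derived state 'present' in Taxon 1 only — an autapomorphy, so it tells us nothing about relationships among taxa.
All ingroup taxa share the derived state 'present' for III; it defines the ingroup but does not resolve relationships within it.
Most parsimonious ingroup topology: (Taxon 1,(Taxon 6,Taxon 2)).
Taxon 6 and Taxon 2 form a cherry on this tree, so they are sister taxa.

Taxon 2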